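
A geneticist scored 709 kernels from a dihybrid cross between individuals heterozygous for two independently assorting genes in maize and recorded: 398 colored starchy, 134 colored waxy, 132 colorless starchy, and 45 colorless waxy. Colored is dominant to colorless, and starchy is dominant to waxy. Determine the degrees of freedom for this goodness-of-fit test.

3

A dihybrid F₂ with independent assortment and complete dominance at both loci gives a 9:3:3:1 phenotypic ratio.
A goodness-of-fit test with 4 phenotype classes has df = 4 − 1 = 3.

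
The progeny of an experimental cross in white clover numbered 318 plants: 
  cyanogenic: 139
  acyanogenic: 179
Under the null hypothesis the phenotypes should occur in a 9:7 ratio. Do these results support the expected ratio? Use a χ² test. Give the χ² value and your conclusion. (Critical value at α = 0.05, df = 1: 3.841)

20.318; not consistent

Under the 9:7 hypothesis (Σ ratio = 16, N = 318):
  cyanogenic: 318 × 9/16 = 178.875
  acyanogenic: 318 × 7/16 = 139.125
χ² = Σ (O − E)² / E
  cyanogenic: (139 − 178.875)² / 178.875 = 8.8890
  acyanogenic: (179 − 139.125)² / 139.125 = 11.4287
χ² = 8.8890 + 11.4287 = 20.3177 ≈ 20.318
Degrees of freedom = 2 − 1 = 1; critical value at α = 0.05 is 3.841.
Since 20.318 > 3.841, we reject the null hypothesis — the data do not fit the 9:7 ratio.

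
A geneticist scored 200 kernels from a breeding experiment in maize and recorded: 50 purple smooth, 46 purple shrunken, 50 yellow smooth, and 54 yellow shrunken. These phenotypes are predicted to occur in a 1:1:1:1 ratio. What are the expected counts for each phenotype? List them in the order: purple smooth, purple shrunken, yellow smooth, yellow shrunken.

50, 50, 50, 50

Total ratio parts = 4. Expected numbers out of 200:
  purple smooth: 200 × 1/4 = 50
  purple shrunken: 200 × 1/4 = 50
  yellow smooth: 200 × 1/4 = 50
  yellow shrunken: 200 × 1/4 = 50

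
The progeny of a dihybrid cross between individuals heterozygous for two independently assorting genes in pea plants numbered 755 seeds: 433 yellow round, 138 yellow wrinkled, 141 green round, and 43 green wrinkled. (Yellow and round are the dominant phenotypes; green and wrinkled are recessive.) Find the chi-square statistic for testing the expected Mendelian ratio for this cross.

0.626

A dihybrid F₂ with independent assortment and complete dominance at both loci gives a 9:3:3:1 phenotypic ratio.
Expected counts for N = 755 under a 9:3:3:1 ratio (total parts = 16):
  yellow round: 755 × 9/16 = 424.6875
  yellow wrinkled: 755 × 3/16 = 141.5625
  green round: 755 × 3/16 = 141.5625
  green wrinkled: 755 × 1/16 = 47.1875
χ² = Σ (O − E)² / E
  yellow round: (433 − 424.6875)² / 424.6875 = 0.1627
  yellow wrinkled: (138 − 141.5625)² / 141.5625 = 0.0897
  green round: (141 − 141.5625)² / 141.5625 = 0.0022
  green wrinkled: (43 − 47.1875)² / 47.1875 = 0.3716
χ² = 0.1627 + 0.0897 + 0.0022 + 0.3716 = 0.6262 ≈ 0.626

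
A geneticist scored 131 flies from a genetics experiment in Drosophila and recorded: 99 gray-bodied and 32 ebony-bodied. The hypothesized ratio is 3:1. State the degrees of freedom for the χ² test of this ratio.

1

A goodness-of-fit test with 2 phenotype classes has df = 2 − 1 = 1.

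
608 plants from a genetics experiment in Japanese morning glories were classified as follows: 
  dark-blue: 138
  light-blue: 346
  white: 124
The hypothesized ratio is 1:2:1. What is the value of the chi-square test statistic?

12.250

Total ratio parts = 4. Expected numbers out of 608:
  dark-blue: 608 × 1/4 = 152
  light-blue: 608 × 2/4 = 304
  white: 608 × 1/4 = 152
χ² = Σ (O − E)² / E
  dark-blue: (138 − 152)² / 152 = 1.2895
  light-blue: (346 − 304)² / 304 = 5.8026
  white: (124 − 152)² / 152 = 5.1579
χ² = 1.2895 + 5.8026 + 5.1579 = 12.250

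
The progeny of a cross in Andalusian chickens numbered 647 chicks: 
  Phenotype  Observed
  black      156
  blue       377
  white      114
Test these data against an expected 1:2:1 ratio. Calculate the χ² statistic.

Under the 1:2:1 hypothesis (Σ ratio = 4, N = 647):
  black: 647 × 1/4 = 161.75
  blue: 647 × 2/4 = 323.5
  white: 647 × 1/4 = 161.75
χ² = Σ (O − E)² / E
  black: (156 − 161.75)² / 161.75 = 0.2044
  blue: (377 − 323.5)² / 323.5 = 8.8478
  white: (114 − 161.75)² / 161.75 = 14.0962
χ² = 0.2044 + 8.8478 + 14.0962 = 23.1484 ≈ 23.148

23.148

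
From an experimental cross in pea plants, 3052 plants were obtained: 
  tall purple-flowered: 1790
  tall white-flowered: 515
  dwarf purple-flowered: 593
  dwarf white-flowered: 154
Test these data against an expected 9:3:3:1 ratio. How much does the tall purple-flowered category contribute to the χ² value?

3.125

Under the 9:3:3:1 hypothesis (Σ ratio = 16, N = 3052):
  tall purple-flowered: 3052 × 9/16 = 1716.75
  tall white-flowered: 3052 × 3/16 = 572.25
  dwarf purple-flowered: 3052 × 3/16 = 572.25
  dwarf white-flowered: 3052 × 1/16 = 190.75
Contribution of tall purple-flowered: (1790 − 1716.75)² / 1716.75 = 3.1254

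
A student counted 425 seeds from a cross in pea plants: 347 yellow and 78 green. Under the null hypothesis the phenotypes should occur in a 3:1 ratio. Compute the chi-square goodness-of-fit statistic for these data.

10.015

Expected counts for N = 425 under a 3:1 ratio (total parts = 4):
  yellow: 425 × 3/4 = 318.75
  green: 425 × 1/4 = 106.25
χ² = Σ (O − E)² / E
  yellow: (347 − 318.75)² / 318.75 = 2.5037
  green: (78 − 106.25)² / 106.25 = 7.5112
χ² = 2.5037 + 7.5112 = 10.0149 ≈ 10.015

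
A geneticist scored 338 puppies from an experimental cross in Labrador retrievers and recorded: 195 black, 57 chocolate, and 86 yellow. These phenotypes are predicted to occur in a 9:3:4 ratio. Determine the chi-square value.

0.793

The 9:3:4 ratio has 16 parts, so with N = 338 the expected counts are:
  black: 338 × 9/16 = 190.125
  chocolate: 338 × 3/16 = 63.375
  yellow: 338 × 4/16 = 84.5
χ² = Σ (O − E)² / E
  black: (195 − 190.125)² / 190.125 = 0.1250
  chocolate: (57 − 63.375)² / 63.375 = 0.6413
  yellow: (86 − 84.5)² / 84.5 = 0.0266
χ² = 0.1250 + 0.6413 + 0.0266 = 0.7929 ≈ 0.793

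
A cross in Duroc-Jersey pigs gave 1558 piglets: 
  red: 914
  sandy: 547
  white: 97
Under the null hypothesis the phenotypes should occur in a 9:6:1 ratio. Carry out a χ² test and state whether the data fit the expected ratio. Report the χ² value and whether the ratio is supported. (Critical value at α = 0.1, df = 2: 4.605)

The 9:6:1 ratio has 16 parts, so with N = 1558 the expected counts are:
  red: 1558 × 9/16 = 876.375
  sandy: 1558 × 6/16 = 584.25
  white: 1558 × 1/16 = 97.375
χ² = Σ (O − E)² / E
  red: (914 − 876.375)² / 876.375 = 1.6153
  sandy: (547 − 584.25)² / 584.25 = 2.3749
  white: (97 − 97.375)² / 97.375 = 0.0014
χ² = 1.6153 + 2.3749 + 0.0014 = 3.9916 ≈ 3.992
Degrees of freedom = 3 − 1 = 2; critical value at α = 0.1 is 4.605.
Since 3.992 < 4.605, we fail to reject the null hypothesis — the data are consistent with the 9:6:1 ratio.

3.992; consistent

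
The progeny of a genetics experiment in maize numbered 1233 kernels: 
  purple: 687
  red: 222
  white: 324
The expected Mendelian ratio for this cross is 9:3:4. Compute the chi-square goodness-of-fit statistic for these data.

1.232

The 9:3:4 ratio has 16 parts, so with N = 1233 the expected counts are:
  purple: 1233 × 9/16 = 693.5625
  red: 1233 × 3/16 = 231.1875
  white: 1233 × 4/16 = 308.25
χ² = Σ (O − E)² / E
  purple: (687 − 693.5625)² / 693.5625 = 0.0621
  red: (222 − 231.1875)² / 231.1875 = 0.3651
  white: (324 − 308.25)² / 308.25 = 0.8047
χ² = 0.0621 + 0.3651 + 0.8047 = 1.2319 ≈ 1.232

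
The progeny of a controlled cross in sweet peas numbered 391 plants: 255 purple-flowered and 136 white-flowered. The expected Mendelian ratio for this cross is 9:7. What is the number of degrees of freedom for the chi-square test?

A goodness-of-fit test with 2 phenotype classes has df = 2 − 1 = 1.

1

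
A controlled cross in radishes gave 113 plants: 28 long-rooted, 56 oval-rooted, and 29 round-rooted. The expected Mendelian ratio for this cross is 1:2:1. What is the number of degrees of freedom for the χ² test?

2

A goodness-of-fit test with 3 phenotype classes has df = 3 − 1 = 2.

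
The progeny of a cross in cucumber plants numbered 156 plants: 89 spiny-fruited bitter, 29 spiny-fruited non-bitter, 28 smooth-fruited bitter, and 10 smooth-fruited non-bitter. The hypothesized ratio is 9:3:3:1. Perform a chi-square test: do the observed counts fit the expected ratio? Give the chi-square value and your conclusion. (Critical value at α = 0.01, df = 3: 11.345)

Under the 9:3:3:1 hypothesis (Σ ratio = 16, N = 156):
  spiny-fruited bitter: 156 × 9/16 = 87.75
  spiny-fruited non-bitter: 156 × 3/16 = 29.25
  smooth-fruited bitter: 156 × 3/16 = 29.25
  smooth-fruited non-bitter: 156 × 1/16 = 9.75
χ² = Σ (O − E)² / E
  spiny-fruited bitter: (89 − 87.75)² / 87.75 = 0.0178
  spiny-fruited non-bitter: (29 − 29.25)² / 29.25 = 0.0021
  smooth-fruited bitter: (28 − 29.25)² / 29.25 = 0.0534
  smooth-fruited non-bitter: (10 − 9.75)² / 9.75 = 0.0064
χ² = 0.0178 + 0.0021 + 0.0534 + 0.0064 = 0.0797 ≈ 0.080
Degrees of freedom = 4 − 1 = 3; critical value at α = 0.01 is 11.345.
Since 0.080 < 11.345, we fail to reject the null hypothesis — the data are consistent with the 9:3:3:1 ratio.

0.080; consistent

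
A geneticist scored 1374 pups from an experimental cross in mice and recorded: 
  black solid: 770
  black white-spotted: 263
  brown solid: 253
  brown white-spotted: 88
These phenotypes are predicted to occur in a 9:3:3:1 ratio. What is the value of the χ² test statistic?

0.258

Total ratio parts = 16. Expected numbers out of 1374:
  black solid: 1374 × 9/16 = 772.875
  black white-spotted: 1374 × 3/16 = 257.625
  brown solid: 1374 × 3/16 = 257.625
  brown white-spotted: 1374 × 1/16 = 85.875
χ² = Σ (O − E)² / E
  black solid: (770 − 772.875)² / 772.875 = 0.0107
  black white-spotted: (263 − 257.625)² / 257.625 = 0.1121
  brown solid: (253 − 257.625)² / 257.625 = 0.0830
  brown white-spotted: (88 − 85.875)² / 85.875 = 0.0526
χ² = 0.0107 + 0.1121 + 0.0830 + 0.0526 = 0.2584 ≈ 0.258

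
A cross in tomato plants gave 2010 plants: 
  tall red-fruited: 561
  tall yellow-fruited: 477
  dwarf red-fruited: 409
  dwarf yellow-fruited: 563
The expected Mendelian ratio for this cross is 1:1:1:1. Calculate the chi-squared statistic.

32.786

Expected counts for N = 2010 under a 1:1:1:1 ratio (total parts = 4):
  tall red-fruited: 2010 × 1/4 = 502.5
  tall yellow-fruited: 2010 × 1/4 = 502.5
  dwarf red-fruited: 2010 × 1/4 = 502.5
  dwarf yellow-fruited: 2010 × 1/4 = 502.5
χ² = Σ (O − E)² / E
  tall red-fruited: (561 − 502.5)² / 502.5 = 6.8104
  tall yellow-fruited: (477 − 502.5)² / 502.5 = 1.2940
  dwarf red-fruited: (409 − 502.5)² / 502.5 = 17.3975
  dwarf yellow-fruited: (563 − 502.5)² / 502.5 = 7.2841
χ² = 6.8104 + 1.2940 + 17.3975 + 7.2841 = 32.786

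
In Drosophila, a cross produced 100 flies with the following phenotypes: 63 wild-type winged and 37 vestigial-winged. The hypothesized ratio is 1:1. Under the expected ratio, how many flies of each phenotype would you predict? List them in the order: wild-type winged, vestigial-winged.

Under the 1:1 hypothesis (Σ ratio = 2, N = 100):
  wild-type winged: 100 × 1/2 = 50
  vestigial-winged: 100 × 1/2 = 50

50, 50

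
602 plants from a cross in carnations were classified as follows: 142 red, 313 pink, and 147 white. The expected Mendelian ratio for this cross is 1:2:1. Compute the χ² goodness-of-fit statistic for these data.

Total ratio parts = 4. Expected numbers out of 602:
  red: 602 × 1/4 = 150.5
  pink: 602 × 2/4 = 301
  white: 602 × 1/4 = 150.5
χ² = Σ (O − E)² / E
  red: (142 − 150.5)² / 150.5 = 0.4801
  pink: (313 − 301)² / 301 = 0.4784
  white: (147 − 150.5)² / 150.5 = 0.0814
χ² = 0.4801 + 0.4784 + 0.0814 = 1.0399 ≈ 1.040

1.040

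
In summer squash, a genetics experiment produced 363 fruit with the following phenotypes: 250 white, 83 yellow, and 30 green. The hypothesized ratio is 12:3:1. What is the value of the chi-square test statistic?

7.454

Under the 12:3:1 hypothesis (Σ ratio = 16, N = 363):
  white: 363 × 12/16 = 272.25
  yellow: 363 × 3/16 = 68.0625
  green: 363 × 1/16 = 22.6875
χ² = Σ (O − E)² / E
  white: (250 − 272.25)² / 272.25 = 1.8184
  yellow: (83 − 68.0625)² / 68.0625 = 3.2783
  green: (30 − 22.6875)² / 22.6875 = 2.3569
χ² = 1.8184 + 3.2783 + 2.3569 = 7.4536 ≈ 7.454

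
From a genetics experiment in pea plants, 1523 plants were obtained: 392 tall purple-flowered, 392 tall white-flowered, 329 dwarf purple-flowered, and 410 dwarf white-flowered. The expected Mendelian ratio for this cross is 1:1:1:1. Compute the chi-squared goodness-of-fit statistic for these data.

Total ratio parts = 4. Expected numbers out of 1523:
  tall purple-flowered: 1523 × 1/4 = 380.75
  tall white-flowered: 1523 × 1/4 = 380.75
  dwarf purple-flowered: 1523 × 1/4 = 380.75
  dwarf white-flowered: 1523 × 1/4 = 380.75
χ² = Σ (O − E)² / E
  tall purple-flowered: (392 − 380.75)² / 380.75 = 0.3324
  tall white-flowered: (392 − 380.75)² / 380.75 = 0.3324
  dwarf purple-flowered: (329 − 380.75)² / 380.75 = 7.0337
  dwarf white-flowered: (410 − 380.75)² / 380.75 = 2.2470
χ² = 0.3324 + 0.3324 + 7.0337 + 2.2470 = 9.9455 ≈ 9.946

9.946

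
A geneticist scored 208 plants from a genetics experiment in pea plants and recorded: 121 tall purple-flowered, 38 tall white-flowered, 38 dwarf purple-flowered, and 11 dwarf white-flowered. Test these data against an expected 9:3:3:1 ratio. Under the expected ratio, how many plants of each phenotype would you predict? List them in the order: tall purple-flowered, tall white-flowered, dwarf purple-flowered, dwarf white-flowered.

117, 39, 39, 13

Expected counts for N = 208 under a 9:3:3:1 ratio (total parts = 16):
  tall purple-flowered: 208 × 9/16 = 117
  tall white-flowered: 208 × 3/16 = 39
  dwarf purple-flowered: 208 × 3/16 = 39
  dwarf white-flowered: 208 × 1/16 = 13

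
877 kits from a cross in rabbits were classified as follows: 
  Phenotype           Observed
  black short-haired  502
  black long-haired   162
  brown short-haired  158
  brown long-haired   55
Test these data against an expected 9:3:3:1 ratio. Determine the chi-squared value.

0.442

Expected counts for N = 877 under a 9:3:3:1 ratio (total parts = 16):
  black short-haired: 877 × 9/16 = 493.3125
  black long-haired: 877 × 3/16 = 164.4375
  brown short-haired: 877 × 3/16 = 164.4375
  brown long-haired: 877 × 1/16 = 54.8125
χ² = Σ (O − E)² / E
  black short-haired: (502 − 493.3125)² / 493.3125 = 0.1530
  black long-haired: (162 − 164.4375)² / 164.4375 = 0.0361
  brown short-haired: (158 − 164.4375)² / 164.4375 = 0.2520
  brown long-haired: (55 − 54.8125)² / 54.8125 = 0.0006
χ² = 0.1530 + 0.0361 + 0.2520 + 0.0006 = 0.4417 ≈ 0.442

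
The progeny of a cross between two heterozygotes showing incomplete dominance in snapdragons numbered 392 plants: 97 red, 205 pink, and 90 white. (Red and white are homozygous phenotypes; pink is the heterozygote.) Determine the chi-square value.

With incomplete dominance, a heterozygote × heterozygote cross gives a 1:2:1 phenotypic ratio.
Total ratio parts = 4. Expected numbers out of 392:
  red: 392 × 1/4 = 98
  pink: 392 × 2/4 = 196
  white: 392 × 1/4 = 98
χ² = Σ (O − E)² / E
  red: (97 − 98)² / 98 = 0.0102
  pink: (205 − 196)² / 196 = 0.4133
  white: (90 − 98)² / 98 = 0.6531
χ² = 0.0102 + 0.4133 + 0.6531 = 1.0766 ≈ 1.077

1.077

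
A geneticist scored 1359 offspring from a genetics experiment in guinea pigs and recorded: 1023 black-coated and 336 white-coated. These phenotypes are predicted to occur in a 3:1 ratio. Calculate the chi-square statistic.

0.055

Total ratio parts = 4. Expected numbers out of 1359:
  black-coated: 1359 × 3/4 = 1019.25
  white-coated: 1359 × 1/4 = 339.75
χ² = Σ (O − E)² / E
  black-coated: (1023 − 1019.25)² / 1019.25 = 0.0138
  white-coated: (336 − 339.75)² / 339.75 = 0.0414
χ² = 0.0138 + 0.0414 = 0.0552 ≈ 0.055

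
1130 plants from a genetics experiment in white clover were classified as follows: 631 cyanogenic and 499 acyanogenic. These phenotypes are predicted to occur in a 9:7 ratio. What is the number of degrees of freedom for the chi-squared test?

A goodness-of-fit test with 2 phenotype classes has df = 2 − 1 = 1.

1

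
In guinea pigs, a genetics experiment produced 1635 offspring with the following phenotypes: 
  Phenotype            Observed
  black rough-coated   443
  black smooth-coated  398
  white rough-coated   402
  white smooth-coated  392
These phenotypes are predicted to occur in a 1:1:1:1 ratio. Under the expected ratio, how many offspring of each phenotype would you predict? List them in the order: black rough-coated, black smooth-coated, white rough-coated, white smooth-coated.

The 1:1:1:1 ratio has 4 parts, so with N = 1635 the expected counts are:
  black rough-coated: 1635 × 1/4 = 408.75
  black smooth-coated: 1635 × 1/4 = 408.75
  white rough-coated: 1635 × 1/4 = 408.75
  white smooth-coated: 1635 × 1/4 = 408.75

408.75, 408.75, 408.75, 408.75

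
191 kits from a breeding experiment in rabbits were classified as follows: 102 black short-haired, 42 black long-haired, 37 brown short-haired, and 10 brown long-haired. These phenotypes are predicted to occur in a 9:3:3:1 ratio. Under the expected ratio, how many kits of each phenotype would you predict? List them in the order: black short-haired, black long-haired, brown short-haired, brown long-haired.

Expected counts for N = 191 under a 9:3:3:1 ratio (total parts = 16):
  black short-haired: 191 × 9/16 = 107.4375
  black long-haired: 191 × 3/16 = 35.8125
  brown short-haired: 191 × 3/16 = 35.8125
  brown long-haired: 191 × 1/16 = 11.9375

107.4375, 35.8125, 35.8125, 11.9375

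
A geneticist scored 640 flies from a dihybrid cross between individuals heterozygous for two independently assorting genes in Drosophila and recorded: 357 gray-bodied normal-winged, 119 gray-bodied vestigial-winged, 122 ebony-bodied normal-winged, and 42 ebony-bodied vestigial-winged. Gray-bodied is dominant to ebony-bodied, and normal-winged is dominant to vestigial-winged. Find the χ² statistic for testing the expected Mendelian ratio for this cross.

0.167

A dihybrid F₂ with independent assortment and complete dominance at both loci gives a 9:3:3:1 phenotypic ratio.
Expected counts for N = 640 under a 9:3:3:1 ratio (total parts = 16):
  gray-bodied normal-winged: 640 × 9/16 = 360
  gray-bodied vestigial-winged: 640 × 3/16 = 120
  ebony-bodied normal-winged: 640 × 3/16 = 120
  ebony-bodied vestigial-winged: 640 × 1/16 = 40
χ² = Σ (O − E)² / E
  gray-bodied normal-winged: (357 − 360)² / 360 = 0.0250
  gray-bodied vestigial-winged: (119 − 120)² / 120 = 0.0083
  ebony-bodied normal-winged: (122 − 120)² / 120 = 0.0333
  ebony-bodied vestigial-winged: (42 − 40)² / 40 = 0.1000
χ² = 0.0250 + 0.0083 + 0.0333 + 0.1000 = 0.1666 ≈ 0.167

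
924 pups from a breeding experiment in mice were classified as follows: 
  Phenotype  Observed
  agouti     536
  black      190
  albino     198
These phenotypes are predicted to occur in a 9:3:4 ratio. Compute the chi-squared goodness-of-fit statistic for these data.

Expected counts for N = 924 under a 9:3:4 ratio (total parts = 16):
  agouti: 924 × 9/16 = 519.75
  black: 924 × 3/16 = 173.25
  albino: 924 × 4/16 = 231
χ² = Σ (O − E)² / E
  agouti: (536 − 519.75)² / 519.75 = 0.5081
  black: (190 − 173.25)² / 173.25 = 1.6194
  albino: (198 − 231)² / 231 = 4.7143
χ² = 0.5081 + 1.6194 + 4.7143 = 6.8418 ≈ 6.842

6.842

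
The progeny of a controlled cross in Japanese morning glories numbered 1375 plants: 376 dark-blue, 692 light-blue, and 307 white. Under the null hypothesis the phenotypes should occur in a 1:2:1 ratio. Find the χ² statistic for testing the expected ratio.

6.984

Total ratio parts = 4. Expected numbers out of 1375:
  dark-blue: 1375 × 1/4 = 343.75
  light-blue: 1375 × 2/4 = 687.5
  white: 1375 × 1/4 = 343.75
χ² = Σ (O − E)² / E
  dark-blue: (376 − 343.75)² / 343.75 = 3.0256
  light-blue: (692 − 687.5)² / 687.5 = 0.0295
  white: (307 − 343.75)² / 343.75 = 3.9289
χ² = 3.0256 + 0.0295 + 3.9289 = 6.984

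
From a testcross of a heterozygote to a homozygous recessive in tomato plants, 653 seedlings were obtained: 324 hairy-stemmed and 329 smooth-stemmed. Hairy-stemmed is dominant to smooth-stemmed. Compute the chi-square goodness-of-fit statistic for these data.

0.038

A testcross of a heterozygote (Aa × aa) gives a 1:1 phenotypic ratio.
The 1:1 ratio has 2 parts, so with N = 653 the expected counts are:
  hairy-stemmed: 653 × 1/2 = 326.5
  smooth-stemmed: 653 × 1/2 = 326.5
χ² = Σ (O − E)² / E
  hairy-stemmed: (324 − 326.5)² / 326.5 = 0.0191
  smooth-stemmed: (329 − 326.5)² / 326.5 = 0.0191
χ² = 0.0191 + 0.0191 = 0.0382 ≈ 0.038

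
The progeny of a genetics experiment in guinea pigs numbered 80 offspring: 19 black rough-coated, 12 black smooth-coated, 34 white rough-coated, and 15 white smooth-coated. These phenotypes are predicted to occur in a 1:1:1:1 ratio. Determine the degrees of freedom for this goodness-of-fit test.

3

A goodness-of-fit test with 4 phenotype classes has df = 4 − 1 = 3.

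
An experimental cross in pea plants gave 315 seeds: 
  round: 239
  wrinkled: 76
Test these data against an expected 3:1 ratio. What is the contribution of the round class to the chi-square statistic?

0.032

Under the 3:1 hypothesis (Σ ratio = 4, N = 315):
  round: 315 × 3/4 = 236.25
  wrinkled: 315 × 1/4 = 78.75
Contribution of round: (239 − 236.25)² / 236.25 = 0.0320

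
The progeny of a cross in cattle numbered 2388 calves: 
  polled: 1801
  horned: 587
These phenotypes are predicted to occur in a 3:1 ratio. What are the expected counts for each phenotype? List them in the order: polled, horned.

1791, 597

Total ratio parts = 4. Expected numbers out of 2388:
  polled: 2388 × 3/4 = 1791
  horned: 2388 × 1/4 = 597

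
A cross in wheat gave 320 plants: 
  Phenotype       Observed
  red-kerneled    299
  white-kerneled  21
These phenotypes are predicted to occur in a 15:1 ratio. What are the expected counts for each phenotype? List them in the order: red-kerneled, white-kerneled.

Expected counts for N = 320 under a 15:1 ratio (total parts = 16):
  red-kerneled: 320 × 15/16 = 300
  white-kerneled: 320 × 1/16 = 20

300, 20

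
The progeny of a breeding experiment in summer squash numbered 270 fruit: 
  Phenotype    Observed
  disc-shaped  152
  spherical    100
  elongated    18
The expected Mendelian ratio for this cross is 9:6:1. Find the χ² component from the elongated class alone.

0.075

Total ratio parts = 16. Expected numbers out of 270:
  disc-shaped: 270 × 9/16 = 151.875
  spherical: 270 × 6/16 = 101.25
  elongated: 270 × 1/16 = 16.875
Contribution of elongated: (18 − 16.875)² / 16.875 = 0.0750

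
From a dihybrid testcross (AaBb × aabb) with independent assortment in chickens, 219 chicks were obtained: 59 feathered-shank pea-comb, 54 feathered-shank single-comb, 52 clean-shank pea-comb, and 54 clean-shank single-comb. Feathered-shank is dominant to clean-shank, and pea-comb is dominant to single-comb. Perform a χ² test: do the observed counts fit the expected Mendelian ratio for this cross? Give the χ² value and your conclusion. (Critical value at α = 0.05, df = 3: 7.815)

A dihybrid testcross with independent assortment gives a 1:1:1:1 ratio.
Under the 1:1:1:1 hypothesis (Σ ratio = 4, N = 219):
  feathered-shank pea-comb: 219 × 1/4 = 54.75
  feathered-shank single-comb: 219 × 1/4 = 54.75
  clean-shank pea-comb: 219 × 1/4 = 54.75
  clean-shank single-comb: 219 × 1/4 = 54.75
χ² = Σ (O − E)² / E
  feathered-shank pea-comb: (59 − 54.75)² / 54.75 = 0.3299
  feathered-shank single-comb: (54 − 54.75)² / 54.75 = 0.0103
  clean-shank pea-comb: (52 − 54.75)² / 54.75 = 0.1381
  clean-shank single-comb: (54 − 54.75)² / 54.75 = 0.0103
χ² = 0.3299 + 0.0103 + 0.1381 + 0.0103 = 0.4886 ≈ 0.489
Degrees of freedom = 4 − 1 = 3; critical value at α = 0.05 is 7.815.
Since 0.489 < 7.815, we fail to reject the null hypothesis — the data are consistent with the 1:1:1:1 ratio.

0.489; consistent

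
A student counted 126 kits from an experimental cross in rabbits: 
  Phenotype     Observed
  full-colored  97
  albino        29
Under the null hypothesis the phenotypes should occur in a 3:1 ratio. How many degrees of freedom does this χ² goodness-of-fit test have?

A goodness-of-fit test with 2 phenotype classes has df = 2 − 1 = 1.

1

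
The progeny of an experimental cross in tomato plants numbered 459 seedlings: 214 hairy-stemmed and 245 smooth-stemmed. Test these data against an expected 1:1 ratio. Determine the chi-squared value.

Expected counts for N = 459 under a 1:1 ratio (total parts = 2):
  hairy-stemmed: 459 × 1/2 = 229.5
  smooth-stemmed: 459 × 1/2 = 229.5
χ² = Σ (O − E)² / E
  hairy-stemmed: (214 − 229.5)² / 229.5 = 1.0468
  smooth-stemmed: (245 − 229.5)² / 229.5 = 1.0468
χ² = 1.0468 + 1.0468 = 2.0936 ≈ 2.094

2.094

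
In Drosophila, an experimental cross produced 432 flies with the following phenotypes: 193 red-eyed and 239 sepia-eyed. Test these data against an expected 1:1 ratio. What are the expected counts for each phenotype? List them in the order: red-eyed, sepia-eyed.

216, 216

Under the 1:1 hypothesis (Σ ratio = 2, N = 432):
  red-eyed: 432 × 1/2 = 216
  sepia-eyed: 432 × 1/2 = 216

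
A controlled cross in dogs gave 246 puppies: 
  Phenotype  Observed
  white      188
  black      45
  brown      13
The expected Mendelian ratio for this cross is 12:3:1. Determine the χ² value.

Expected counts for N = 246 under a 12:3:1 ratio (total parts = 16):
  white: 246 × 12/16 = 184.5
  black: 246 × 3/16 = 46.125
  brown: 246 × 1/16 = 15.375
χ² = Σ (O − E)² / E
  white: (188 − 184.5)² / 184.5 = 0.0664
  black: (45 − 46.125)² / 46.125 = 0.0274
  brown: (13 − 15.375)² / 15.375 = 0.3669
χ² = 0.0664 + 0.0274 + 0.3669 = 0.4607 ≈ 0.461

0.461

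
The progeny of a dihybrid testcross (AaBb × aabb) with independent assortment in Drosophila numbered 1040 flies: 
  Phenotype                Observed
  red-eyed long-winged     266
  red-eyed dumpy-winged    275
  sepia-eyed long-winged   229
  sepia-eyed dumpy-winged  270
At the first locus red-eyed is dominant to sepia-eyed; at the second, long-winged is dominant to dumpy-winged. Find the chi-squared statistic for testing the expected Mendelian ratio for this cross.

A dihybrid testcross with independent assortment gives a 1:1:1:1 ratio.
The 1:1:1:1 ratio has 4 parts, so with N = 1040 the expected counts are:
  red-eyed long-winged: 1040 × 1/4 = 260
  red-eyed dumpy-winged: 1040 × 1/4 = 260
  sepia-eyed long-winged: 1040 × 1/4 = 260
  sepia-eyed dumpy-winged: 1040 × 1/4 = 260
χ² = Σ (O − E)² / E
  red-eyed long-winged: (266 − 260)² / 260 = 0.1385
  red-eyed dumpy-winged: (275 − 260)² / 260 = 0.8654
  sepia-eyed long-winged: (229 − 260)² / 260 = 3.6962
  sepia-eyed dumpy-winged: (270 − 260)² / 260 = 0.3846
χ² = 0.1385 + 0.8654 + 3.6962 + 0.3846 = 5.0847 ≈ 5.085

5.085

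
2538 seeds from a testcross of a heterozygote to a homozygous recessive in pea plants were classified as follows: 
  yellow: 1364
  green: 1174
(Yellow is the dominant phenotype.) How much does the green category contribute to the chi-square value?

A testcross of a heterozygote (Aa × aa) gives a 1:1 phenotypic ratio.
Expected counts for N = 2538 under a 1:1 ratio (total parts = 2):
  yellow: 2538 × 1/2 = 1269
  green: 2538 × 1/2 = 1269
Contribution of green: (1174 − 1269)² / 1269 = 7.1119

7.112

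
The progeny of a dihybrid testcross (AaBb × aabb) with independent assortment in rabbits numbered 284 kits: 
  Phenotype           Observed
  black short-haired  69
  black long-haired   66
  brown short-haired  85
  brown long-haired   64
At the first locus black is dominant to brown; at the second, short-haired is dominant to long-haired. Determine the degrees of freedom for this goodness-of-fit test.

3

A dihybrid testcross with independent assortment gives a 1:1:1:1 ratio.
A goodness-of-fit test with 4 phenotype classes has df = 4 − 1 = 3.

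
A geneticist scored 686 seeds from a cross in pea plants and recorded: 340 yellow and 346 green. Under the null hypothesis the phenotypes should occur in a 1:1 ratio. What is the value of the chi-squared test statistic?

The 1:1 ratio has 2 parts, so with N = 686 the expected counts are:
  yellow: 686 × 1/2 = 343
  green: 686 × 1/2 = 343
χ² = Σ (O − E)² / E
  yellow: (340 − 343)² / 343 = 0.0262
  green: (346 − 343)² / 343 = 0.0262
χ² = 0.0262 + 0.0262 = 0.0524 ≈ 0.052

0.052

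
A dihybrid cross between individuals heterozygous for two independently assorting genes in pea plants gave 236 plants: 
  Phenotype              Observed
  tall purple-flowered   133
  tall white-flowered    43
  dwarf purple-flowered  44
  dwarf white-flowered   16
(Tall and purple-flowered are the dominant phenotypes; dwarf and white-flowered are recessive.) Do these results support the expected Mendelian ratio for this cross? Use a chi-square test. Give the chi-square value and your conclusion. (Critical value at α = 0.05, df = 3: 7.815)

A dihybrid F₂ with independent assortment and complete dominance at both loci gives a 9:3:3:1 phenotypic ratio.
Total ratio parts = 16. Expected numbers out of 236:
  tall purple-flowered: 236 × 9/16 = 132.75
  tall white-flowered: 236 × 3/16 = 44.25
  dwarf purple-flowered: 236 × 3/16 = 44.25
  dwarf white-flowered: 236 × 1/16 = 14.75
χ² = Σ (O − E)² / E
  tall purple-flowered: (133 − 132.75)² / 132.75 = 0.0005
  tall white-flowered: (43 − 44.25)² / 44.25 = 0.0353
  dwarf purple-flowered: (44 − 44.25)² / 44.25 = 0.0014
  dwarf white-flowered: (16 − 14.75)² / 14.75 = 0.1059
χ² = 0.0005 + 0.0353 + 0.0014 + 0.1059 = 0.1431 ≈ 0.143
Degrees of freedom = 4 − 1 = 3; critical value at α = 0.05 is 7.815.
Since 0.143 < 7.815, we fail to reject the null hypothesis — the data are consistent with the 9:3:3:1 ratio.

0.143; consistent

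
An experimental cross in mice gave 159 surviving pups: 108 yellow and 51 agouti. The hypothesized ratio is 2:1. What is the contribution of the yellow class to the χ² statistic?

0.038

Total ratio parts = 3. Expected numbers out of 159:
  yellow: 159 × 2/3 = 106
  agouti: 159 × 1/3 = 53
Contribution of yellow: (108 − 106)² / 106 = 0.0377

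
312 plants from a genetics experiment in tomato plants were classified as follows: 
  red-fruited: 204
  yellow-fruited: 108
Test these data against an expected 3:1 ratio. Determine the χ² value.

15.385

Total ratio parts = 4. Expected numbers out of 312:
  red-fruited: 312 × 3/4 = 234
  yellow-fruited: 312 × 1/4 = 78
χ² = Σ (O − E)² / E
  red-fruited: (204 − 234)² / 234 = 3.8462
  yellow-fruited: (108 − 78)² / 78 = 11.5385
χ² = 3.8462 + 11.5385 = 15.3847 ≈ 15.385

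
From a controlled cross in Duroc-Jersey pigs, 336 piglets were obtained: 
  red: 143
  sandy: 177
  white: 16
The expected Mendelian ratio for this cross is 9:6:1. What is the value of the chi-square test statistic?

Expected counts for N = 336 under a 9:6:1 ratio (total parts = 16):
  red: 336 × 9/16 = 189
  sandy: 336 × 6/16 = 126
  white: 336 × 1/16 = 21
χ² = Σ (O − E)² / E
  red: (143 − 189)² / 189 = 11.1958
  sandy: (177 − 126)² / 126 = 20.6429
  white: (16 − 21)² / 21 = 1.1905
χ² = 11.1958 + 20.6429 + 1.1905 = 33.0292 ≈ 33.029

33.029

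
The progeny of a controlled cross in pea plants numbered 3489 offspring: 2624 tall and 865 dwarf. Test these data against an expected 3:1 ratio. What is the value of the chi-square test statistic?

0.080

Total ratio parts = 4. Expected numbers out of 3489:
  tall: 3489 × 3/4 = 2616.75
  dwarf: 3489 × 1/4 = 872.25
χ² = Σ (O − E)² / E
  tall: (2624 − 2616.75)² / 2616.75 = 0.0201
  dwarf: (865 − 872.25)² / 872.25 = 0.0603
χ² = 0.0201 + 0.0603 = 0.0804 ≈ 0.080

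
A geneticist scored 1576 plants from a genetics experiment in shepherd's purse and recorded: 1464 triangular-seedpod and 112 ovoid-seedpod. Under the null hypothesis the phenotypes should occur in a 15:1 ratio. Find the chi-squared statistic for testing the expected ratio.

1.974

The 15:1 ratio has 16 parts, so with N = 1576 the expected counts are:
  triangular-seedpod: 1576 × 15/16 = 1477.5
  ovoid-seedpod: 1576 × 1/16 = 98.5
χ² = Σ (O − E)² / E
  triangular-seedpod: (1464 − 1477.5)² / 1477.5 = 0.1234
  ovoid-seedpod: (112 − 98.5)² / 98.5 = 1.8503
χ² = 0.1234 + 1.8503 = 1.9737 ≈ 1.974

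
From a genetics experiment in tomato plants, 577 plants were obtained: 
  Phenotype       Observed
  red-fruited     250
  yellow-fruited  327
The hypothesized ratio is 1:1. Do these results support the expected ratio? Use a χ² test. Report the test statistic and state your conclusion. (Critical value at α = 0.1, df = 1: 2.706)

10.276; not consistent

Expected counts for N = 577 under a 1:1 ratio (total parts = 2):
  red-fruited: 577 × 1/2 = 288.5
  yellow-fruited: 577 × 1/2 = 288.5
χ² = Σ (O − E)² / E
  red-fruited: (250 − 288.5)² / 288.5 = 5.1378
  yellow-fruited: (327 − 288.5)² / 288.5 = 5.1378
χ² = 5.1378 + 5.1378 = 10.2756 ≈ 10.276
Degrees of freedom = 2 − 1 = 1; critical value at α = 0.1 is 2.706.
Since 10.276 > 2.706, we reject the null hypothesis — the data do not fit the 1:1 ratio.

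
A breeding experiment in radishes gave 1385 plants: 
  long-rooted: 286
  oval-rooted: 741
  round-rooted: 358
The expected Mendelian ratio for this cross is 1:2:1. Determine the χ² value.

14.279

Under the 1:2:1 hypothesis (Σ ratio = 4, N = 1385):
  long-rooted: 1385 × 1/4 = 346.25
  oval-rooted: 1385 × 2/4 = 692.5
  round-rooted: 1385 × 1/4 = 346.25
χ² = Σ (O − E)² / E
  long-rooted: (286 − 346.25)² / 346.25 = 10.4839
  oval-rooted: (741 − 692.5)² / 692.5 = 3.3968
  round-rooted: (358 − 346.25)² / 346.25 = 0.3987
χ² = 10.4839 + 3.3968 + 0.3987 = 14.2794 ≈ 14.279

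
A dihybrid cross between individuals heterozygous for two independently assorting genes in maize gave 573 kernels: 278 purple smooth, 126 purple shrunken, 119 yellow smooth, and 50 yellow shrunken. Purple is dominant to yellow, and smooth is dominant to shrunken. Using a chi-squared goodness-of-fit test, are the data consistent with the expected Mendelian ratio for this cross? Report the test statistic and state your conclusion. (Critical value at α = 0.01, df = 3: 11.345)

16.164; not consistent

A dihybrid F₂ with independent assortment and complete dominance at both loci gives a 9:3:3:1 phenotypic ratio.
Expected counts for N = 573 under a 9:3:3:1 ratio (total parts = 16):
  purple smooth: 573 × 9/16 = 322.3125
  purple shrunken: 573 × 3/16 = 107.4375
  yellow smooth: 573 × 3/16 = 107.4375
  yellow shrunken: 573 × 1/16 = 35.8125
χ² = Σ (O − E)² / E
  purple smooth: (278 − 322.3125)² / 322.3125 = 6.0922
  purple shrunken: (126 − 107.4375)² / 107.4375 = 3.2071
  yellow smooth: (119 − 107.4375)² / 107.4375 = 1.2444
  yellow shrunken: (50 − 35.8125)² / 35.8125 = 5.6205
χ² = 6.0922 + 3.2071 + 1.2444 + 5.6205 = 16.1642 ≈ 16.164
Degrees of freedom = 4 − 1 = 3; critical value at α = 0.01 is 11.345.
Since 16.164 > 11.345, we reject the null hypothesis — the data do not fit the 9:3:3:1 ratio.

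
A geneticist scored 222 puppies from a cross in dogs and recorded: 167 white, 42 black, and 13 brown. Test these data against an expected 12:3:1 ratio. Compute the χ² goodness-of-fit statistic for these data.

0.060

Expected counts for N = 222 under a 12:3:1 ratio (total parts = 16):
  white: 222 × 12/16 = 166.5
  black: 222 × 3/16 = 41.625
  brown: 222 × 1/16 = 13.875
χ² = Σ (O − E)² / E
  white: (167 − 166.5)² / 166.5 = 0.0015
  black: (42 − 41.625)² / 41.625 = 0.0034
  brown: (13 − 13.875)² / 13.875 = 0.0552
χ² = 0.0015 + 0.0034 + 0.0552 = 0.0601 ≈ 0.060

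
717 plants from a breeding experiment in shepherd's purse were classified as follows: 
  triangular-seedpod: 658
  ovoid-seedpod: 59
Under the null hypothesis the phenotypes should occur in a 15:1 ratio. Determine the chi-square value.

Total ratio parts = 16. Expected numbers out of 717:
  triangular-seedpod: 717 × 15/16 = 672.1875
  ovoid-seedpod: 717 × 1/16 = 44.8125
χ² = Σ (O − E)² / E
  triangular-seedpod: (658 − 672.1875)² / 672.1875 = 0.2994
  ovoid-seedpod: (59 − 44.8125)² / 44.8125 = 4.4917
χ² = 0.2994 + 4.4917 = 4.7911 ≈ 4.791

4.791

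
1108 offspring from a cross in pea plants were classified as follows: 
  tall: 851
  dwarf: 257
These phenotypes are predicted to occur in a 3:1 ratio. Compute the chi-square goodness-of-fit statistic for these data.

1.925

Total ratio parts = 4. Expected numbers out of 1108:
  tall: 1108 × 3/4 = 831
  dwarf: 1108 × 1/4 = 277
χ² = Σ (O − E)² / E
  tall: (851 − 831)² / 831 = 0.4813
  dwarf: (257 − 277)² / 277 = 1.4440
χ² = 0.4813 + 1.4440 = 1.9253 ≈ 1.925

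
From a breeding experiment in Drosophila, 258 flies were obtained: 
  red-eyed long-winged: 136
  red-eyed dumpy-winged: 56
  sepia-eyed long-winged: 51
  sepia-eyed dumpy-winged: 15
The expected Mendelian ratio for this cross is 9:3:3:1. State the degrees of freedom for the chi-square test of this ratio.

3

A goodness-of-fit test with 4 phenotype classes has df = 4 − 1 = 3.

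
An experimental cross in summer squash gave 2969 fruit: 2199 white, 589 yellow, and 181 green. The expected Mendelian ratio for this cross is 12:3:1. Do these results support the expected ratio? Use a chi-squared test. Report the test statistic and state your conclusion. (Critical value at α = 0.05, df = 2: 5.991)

2.334; consistent

Under the 12:3:1 hypothesis (Σ ratio = 16, N = 2969):
  white: 2969 × 12/16 = 2226.75
  yellow: 2969 × 3/16 = 556.6875
  green: 2969 × 1/16 = 185.5625
χ² = Σ (O − E)² / E
  white: (2199 − 2226.75)² / 2226.75 = 0.3458
  yellow: (589 − 556.6875)² / 556.6875 = 1.8756
  green: (181 − 185.5625)² / 185.5625 = 0.1122
χ² = 0.3458 + 1.8756 + 0.1122 = 2.3336 ≈ 2.334
Degrees of freedom = 3 − 1 = 2; critical value at α = 0.05 is 5.991.
Since 2.334 < 5.991, we fail to reject the null hypothesis — the data are consistent with the 12:3:1 ratio.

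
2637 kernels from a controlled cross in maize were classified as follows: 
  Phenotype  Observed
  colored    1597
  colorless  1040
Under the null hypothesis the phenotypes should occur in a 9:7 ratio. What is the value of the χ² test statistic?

19.917

Expected counts for N = 2637 under a 9:7 ratio (total parts = 16):
  colored: 2637 × 9/16 = 1483.3125
  colorless: 2637 × 7/16 = 1153.6875
χ² = Σ (O − E)² / E
  colored: (1597 − 1483.3125)² / 1483.3125 = 8.7135
  colorless: (1040 − 1153.6875)² / 1153.6875 = 11.2031
χ² = 8.7135 + 11.2031 = 19.9166 ≈ 19.917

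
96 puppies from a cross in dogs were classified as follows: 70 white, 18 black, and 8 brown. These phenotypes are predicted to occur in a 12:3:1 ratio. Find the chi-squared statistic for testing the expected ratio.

0.722

Under the 12:3:1 hypothesis (Σ ratio = 16, N = 96):
  white: 96 × 12/16 = 72
  black: 96 × 3/16 = 18
  brown: 96 × 1/16 = 6
χ² = Σ (O − E)² / E
  white: (70 − 72)² / 72 = 0.0556
  black: (18 − 18)² / 18 = 0.0000
  brown: (8 − 6)² / 6 = 0.6667
χ² = 0.0556 + 0.0000 + 0.6667 = 0.7223 ≈ 0.722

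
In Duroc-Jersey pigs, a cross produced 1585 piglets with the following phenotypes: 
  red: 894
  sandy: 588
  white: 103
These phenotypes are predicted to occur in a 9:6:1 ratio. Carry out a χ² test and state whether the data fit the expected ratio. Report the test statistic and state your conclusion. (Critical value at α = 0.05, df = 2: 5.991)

0.232; consistent

The 9:6:1 ratio has 16 parts, so with N = 1585 the expected counts are:
  red: 1585 × 9/16 = 891.5625
  sandy: 1585 × 6/16 = 594.375
  white: 1585 × 1/16 = 99.0625
χ² = Σ (O − E)² / E
  red: (894 − 891.5625)² / 891.5625 = 0.0067
  sandy: (588 − 594.375)² / 594.375 = 0.0684
  white: (103 − 99.0625)² / 99.0625 = 0.1565
χ² = 0.0067 + 0.0684 + 0.1565 = 0.2316 ≈ 0.232
Degrees of freedom = 3 − 1 = 2; critical value at α = 0.05 is 5.991.
Since 0.232 < 5.991, we fail to reject the null hypothesis — the data are consistent with the 9:6:1 ratio.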